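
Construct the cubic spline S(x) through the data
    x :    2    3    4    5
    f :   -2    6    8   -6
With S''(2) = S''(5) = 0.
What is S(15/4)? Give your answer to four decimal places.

8.8938

Let m_i = S''(x_i). Step sizes h_i = 1, 1, 1; slopes of the chords Δ_i = (y_(i+1) - y_i)/h_i = 8, 2, -14.
  1·m_0 + 4·m_1 + 1·m_2 = 6(Δ_1 - Δ_0) = -36
  1·m_1 + 4·m_2 + 1·m_3 = 6(Δ_2 - Δ_1) = -96
Natural end conditions: m_0 = m_3 = 0.
Forward elimination and back-substitution give m_0 = 0, m_1 = -16/5, m_2 = -116/5, m_3 = 0.
On [3, 4], S(x) = 6 + 104/15·(x - 3) - 8/5·(x - 3)² - 10/3·(x - 3)³.
With (x - 3) = 3/4: S(15/4) = 1423/160.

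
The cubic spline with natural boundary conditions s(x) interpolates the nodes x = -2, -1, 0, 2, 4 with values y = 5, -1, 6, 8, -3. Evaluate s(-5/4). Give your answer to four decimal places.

-0.6855

With m_i denoting the second derivative at x_i, h_i = 1, 1, 2, 2, and Δ_i = (y_(i+1) − y_i)/h_i = -6, 7, 1, -11/2:
  1·m_0 + 4·m_1 + 1·m_2 = 6(Δ_1 - Δ_0) = 78
  1·m_1 + 6·m_2 + 2·m_3 = 6(Δ_2 - Δ_1) = -36
  2·m_2 + 8·m_3 + 2·m_4 = 6(Δ_3 - Δ_2) = -39
Natural end conditions: m_0 = m_4 = 0.
Solving: m_0 = 0, m_1 = 607/28, m_2 = -61/7, m_3 = -151/56, m_4 = 0.
On [-2, -1], s(x) = 5 - 1615/168·(x + 2) + 0·(x + 2)² + 607/168·(x + 2)³.
With (x + 2) = 3/4: s(-5/4) = -351/512.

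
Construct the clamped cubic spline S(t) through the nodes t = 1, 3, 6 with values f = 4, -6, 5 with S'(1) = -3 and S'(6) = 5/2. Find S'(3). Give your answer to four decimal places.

Let M_i = S''(x_i). Step sizes h_i = 2, 3; slopes of the chords Δ_i = (y_(i+1) - y_i)/h_i = -5, 11/3.
  2·M_0 + 10·M_1 + 3·M_2 = 6(Δ_1 - Δ_0) = 52
Clamped end conditions give two more equations: 2h_0·M_0 + h_0·M_1 = 6(Δ_0 - S'(1)) = -12 and h_1·M_1 + 2h_1·M_2 = 6(S'(6) - Δ_1) = -7.
Forward elimination and back-substitution give M_0 = -71/10, M_1 = 41/5, M_2 = -79/15.
On [3, 6], S'(t) = b_1 + 2c_1·(t - 3) + 3d_1·(t - 3)² with b_1 = Δ_1 - h_1(2M_1 + M_2)/6 = -19/10, c_1 = M_1/2 = 41/10, d_1 = (M_2 - M_1)/(6h_1) = -101/135. So S'(3) = -19/10.

-1.9000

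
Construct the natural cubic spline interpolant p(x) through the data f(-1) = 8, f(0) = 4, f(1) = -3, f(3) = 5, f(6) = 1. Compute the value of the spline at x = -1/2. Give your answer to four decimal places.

Put m_i = p'' at the i-th knot. Here h = (1, 1, 2, 3) and Δ = (-4, -7, 4, -4/3), so the interior equations h_(i-1)·m_(i-1) + 2(h_(i-1)+h_i)·m_i + h_i·m_(i+1) = 6(Δ_i − Δ_(i-1)) read
  1·m_0 + 4·m_1 + 1·m_2 = 6(Δ_1 - Δ_0) = -18
  1·m_1 + 6·m_2 + 2·m_3 = 6(Δ_2 - Δ_1) = 66
  2·m_2 + 10·m_3 + 3·m_4 = 6(Δ_3 - Δ_2) = -32
Natural end conditions: m_0 = m_4 = 0.
Forward elimination and back-substitution give m_0 = 0, m_1 = -866/107, m_2 = 1538/107, m_3 = -650/107, m_4 = 0.
On [-1, 0], p(x) = 8 - 851/321·(x + 1) + 0·(x + 1)² - 433/321·(x + 1)³.
With (x + 1) = 1/2: p(-1/2) = 5569/856.

6.5058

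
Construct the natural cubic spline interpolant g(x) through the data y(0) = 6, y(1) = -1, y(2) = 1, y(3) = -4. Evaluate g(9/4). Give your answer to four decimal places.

Write M_i for g''(x_i). With h_i = 1, 1, 1 and divided differences Δ_i = -7, 2, -5, the continuity of g' gives the tridiagonal system
  1·M_0 + 4·M_1 + 1·M_2 = 6(Δ_1 - Δ_0) = 54
  1·M_1 + 4·M_2 + 1·M_3 = 6(Δ_2 - Δ_1) = -42
Natural end conditions: M_0 = M_3 = 0.
Solving: M_0 = 0, M_1 = 86/5, M_2 = -74/5, M_3 = 0.
On [2, 3], g(x) = 1 - 1/15·(x - 2) - 37/5·(x - 2)² + 37/15·(x - 2)³.
With (x - 2) = 1/4: g(9/4) = 179/320.

0.5594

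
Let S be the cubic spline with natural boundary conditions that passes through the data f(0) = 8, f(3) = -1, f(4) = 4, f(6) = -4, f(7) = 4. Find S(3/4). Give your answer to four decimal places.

Write σ_i for S''(x_i). With h_i = 3, 1, 2, 1 and divided differences Δ_i = -3, 5, -4, 8, the continuity of S' gives the tridiagonal system
  3·σ_0 + 8·σ_1 + 1·σ_2 = 6(Δ_1 - Δ_0) = 48
  1·σ_1 + 6·σ_2 + 2·σ_3 = 6(Δ_2 - Δ_1) = -54
  2·σ_2 + 6·σ_3 + 1·σ_4 = 6(Δ_3 - Δ_2) = 72
Natural end conditions: σ_0 = σ_4 = 0.
Hence σ_0 = 0, σ_1 = 1002/125, σ_2 = -2016/125, σ_3 = 2172/125, σ_4 = 0.
On [0, 3], S(x) = 8 - 876/125·x + 0·x² + 167/375·x³.
With x = 3/4: S(3/4) = 4691/1600.

2.9319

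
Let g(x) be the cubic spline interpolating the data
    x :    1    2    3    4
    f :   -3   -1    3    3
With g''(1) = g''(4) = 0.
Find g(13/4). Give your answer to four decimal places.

3.3938

With M_i denoting the second derivative at x_i, h_i = 1, 1, 1, and Δ_i = (y_(i+1) − y_i)/h_i = 2, 4, 0:
  1·M_0 + 4·M_1 + 1·M_2 = 6(Δ_1 - Δ_0) = 12
  1·M_1 + 4·M_2 + 1·M_3 = 6(Δ_2 - Δ_1) = -24
Natural end conditions: M_0 = M_3 = 0.
Solving the tridiagonal system: M_0 = 0, M_1 = 24/5, M_2 = -36/5, M_3 = 0.
On [3, 4], g(x) = 3 + 12/5·(x - 3) - 18/5·(x - 3)² + 6/5·(x - 3)³.
With (x - 3) = 1/4: g(13/4) = 543/160.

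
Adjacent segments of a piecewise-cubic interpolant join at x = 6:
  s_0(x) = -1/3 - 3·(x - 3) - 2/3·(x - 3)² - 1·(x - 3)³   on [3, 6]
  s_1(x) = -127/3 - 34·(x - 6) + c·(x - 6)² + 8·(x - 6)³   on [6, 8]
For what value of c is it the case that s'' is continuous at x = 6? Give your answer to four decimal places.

s_0''(x) = -4/3 - 6·(x - 3), so s_0''(6) = -58/3. On the right, s_1''(6) = 2c, so c = -29/3.

-9.6667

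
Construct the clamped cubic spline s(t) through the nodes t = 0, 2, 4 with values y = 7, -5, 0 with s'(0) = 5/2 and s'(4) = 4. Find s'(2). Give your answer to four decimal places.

Put σ_i = s'' at the i-th knot. Here h = (2, 2) and Δ = (-6, 5/2), so the interior equations h_(i-1)·σ_(i-1) + 2(h_(i-1)+h_i)·σ_i + h_i·σ_(i+1) = 6(Δ_i − Δ_(i-1)) read
  2·σ_0 + 8·σ_1 + 2·σ_2 = 6(Δ_1 - Δ_0) = 51
Clamped end conditions give two more equations: 2h_0·σ_0 + h_0·σ_1 = 6(Δ_0 - s'(0)) = -51 and h_1·σ_1 + 2h_1·σ_2 = 6(s'(4) - Δ_1) = 9.
Solving the tridiagonal system: σ_0 = -75/4, σ_1 = 12, σ_2 = -15/4.
On [2, 4], s'(t) = b_1 + 2c_1·(t - 2) + 3d_1·(t - 2)² with b_1 = Δ_1 - h_1(2σ_1 + σ_2)/6 = -17/4, c_1 = σ_1/2 = 6, d_1 = (σ_2 - σ_1)/(6h_1) = -21/16. So s'(2) = -17/4.

-4.2500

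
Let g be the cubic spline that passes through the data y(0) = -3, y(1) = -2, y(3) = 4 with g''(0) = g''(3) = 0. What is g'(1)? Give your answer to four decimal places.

Write m_i for g''(x_i). With h_i = 1, 2 and divided differences Δ_i = 1, 3, the continuity of g' gives the tridiagonal system
  1·m_0 + 6·m_1 + 2·m_2 = 6(Δ_1 - Δ_0) = 12
Natural end conditions: m_0 = m_2 = 0.
Solving: m_0 = 0, m_1 = 2, m_2 = 0.
On [1, 3], g'(x) = b_1 + 2c_1·(x - 1) + 3d_1·(x - 1)² with b_1 = Δ_1 - h_1(2m_1 + m_2)/6 = 5/3, c_1 = m_1/2 = 1, d_1 = (m_2 - m_1)/(6h_1) = -1/6. So g'(1) = 5/3.

1.6667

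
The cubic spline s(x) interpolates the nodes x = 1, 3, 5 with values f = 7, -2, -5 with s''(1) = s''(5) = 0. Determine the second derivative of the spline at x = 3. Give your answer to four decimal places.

2.2500

Write m_i for s''(x_i). With h_i = 2, 2 and divided differences Δ_i = -9/2, -3/2, the continuity of s' gives the tridiagonal system
  2·m_0 + 8·m_1 + 2·m_2 = 6(Δ_1 - Δ_0) = 18
Natural end conditions: m_0 = m_2 = 0.
Forward elimination and back-substitution give m_0 = 0, m_1 = 9/4, m_2 = 0.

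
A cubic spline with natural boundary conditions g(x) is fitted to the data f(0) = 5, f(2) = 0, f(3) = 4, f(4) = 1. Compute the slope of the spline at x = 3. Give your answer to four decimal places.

1.2174

Let m_i = g''(x_i). Step sizes h_i = 2, 1, 1; slopes of the chords Δ_i = (y_(i+1) - y_i)/h_i = -5/2, 4, -3.
  2·m_0 + 6·m_1 + 1·m_2 = 6(Δ_1 - Δ_0) = 39
  1·m_1 + 4·m_2 + 1·m_3 = 6(Δ_2 - Δ_1) = -42
Natural end conditions: m_0 = m_3 = 0.
Solving the tridiagonal system: m_0 = 0, m_1 = 198/23, m_2 = -291/23, m_3 = 0.
On [3, 4], g'(x) = b_2 + 2c_2·(x - 3) + 3d_2·(x - 3)² with b_2 = Δ_2 - h_2(2m_2 + m_3)/6 = 28/23, c_2 = m_2/2 = -291/46, d_2 = (m_3 - m_2)/(6h_2) = 97/46. So g'(3) = 28/23.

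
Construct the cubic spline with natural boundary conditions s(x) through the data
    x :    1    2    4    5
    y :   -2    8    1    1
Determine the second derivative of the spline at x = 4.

Let M_i = s''(x_i). Step sizes h_i = 1, 2, 1; slopes of the chords Δ_i = (y_(i+1) - y_i)/h_i = 10, -7/2, 0.
  1·M_0 + 6·M_1 + 2·M_2 = 6(Δ_1 - Δ_0) = -81
  2·M_1 + 6·M_2 + 1·M_3 = 6(Δ_2 - Δ_1) = 21
Natural end conditions: M_0 = M_3 = 0.
Solving: M_0 = 0, M_1 = -33/2, M_2 = 9, M_3 = 0.

9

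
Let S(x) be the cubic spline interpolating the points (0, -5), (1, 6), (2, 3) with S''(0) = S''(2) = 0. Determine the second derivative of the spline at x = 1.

-21

Write M_i for S''(x_i). With h_i = 1, 1 and divided differences Δ_i = 11, -3, the continuity of S' gives the tridiagonal system
  1·M_0 + 4·M_1 + 1·M_2 = 6(Δ_1 - Δ_0) = -84
Natural end conditions: M_0 = M_2 = 0.
Hence M_0 = 0, M_1 = -21, M_2 = 0.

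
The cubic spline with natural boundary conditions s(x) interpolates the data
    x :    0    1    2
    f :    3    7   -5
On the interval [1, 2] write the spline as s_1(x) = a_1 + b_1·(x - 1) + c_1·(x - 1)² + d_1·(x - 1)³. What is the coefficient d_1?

Write σ_i for s''(x_i). With h_i = 1, 1 and divided differences Δ_i = 4, -12, the continuity of s' gives the tridiagonal system
  1·σ_0 + 4·σ_1 + 1·σ_2 = 6(Δ_1 - Δ_0) = -96
Natural end conditions: σ_0 = σ_2 = 0.
Hence σ_0 = 0, σ_1 = -24, σ_2 = 0.
On [1, 2], with s_1(x) = a_1 + b_1·(x - 1) + c_1·(x - 1)² + d_1·(x - 1)³: c_1 = σ_1/2 = -12, d_1 = (σ_2 - σ_1)/(6h_1) = 4, b_1 = Δ_1 - h_1(2σ_1 + σ_2)/6 = -4.

4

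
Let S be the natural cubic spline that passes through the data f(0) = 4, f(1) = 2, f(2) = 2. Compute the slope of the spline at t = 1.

-1

Put m_i = S'' at the i-th knot. Here h = (1, 1) and Δ = (-2, 0), so the interior equations h_(i-1)·m_(i-1) + 2(h_(i-1)+h_i)·m_i + h_i·m_(i+1) = 6(Δ_i − Δ_(i-1)) read
  1·m_0 + 4·m_1 + 1·m_2 = 6(Δ_1 - Δ_0) = 12
Natural end conditions: m_0 = m_2 = 0.
Hence m_0 = 0, m_1 = 3, m_2 = 0.
On [1, 2], S'(t) = b_1 + 2c_1·(t - 1) + 3d_1·(t - 1)² with b_1 = Δ_1 - h_1(2m_1 + m_2)/6 = -1, c_1 = m_1/2 = 3/2, d_1 = (m_2 - m_1)/(6h_1) = -1/2. So S'(1) = -1.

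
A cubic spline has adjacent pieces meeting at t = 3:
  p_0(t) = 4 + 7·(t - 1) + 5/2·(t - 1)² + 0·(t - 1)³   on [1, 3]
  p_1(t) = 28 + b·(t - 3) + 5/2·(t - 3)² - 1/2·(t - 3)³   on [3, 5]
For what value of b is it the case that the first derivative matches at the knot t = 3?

17

p_0'(t) = 7 + 5·(t - 1) + 0·(t - 1)², so p_0'(3) = 17. On the right, p_1'(3) = b, so b = 17.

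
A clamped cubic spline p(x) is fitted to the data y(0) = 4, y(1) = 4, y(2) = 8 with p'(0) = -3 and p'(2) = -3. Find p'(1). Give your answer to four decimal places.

Let m_i = p''(x_i). Step sizes h_i = 1, 1; slopes of the chords Δ_i = (y_(i+1) - y_i)/h_i = 0, 4.
  1·m_0 + 4·m_1 + 1·m_2 = 6(Δ_1 - Δ_0) = 24
Clamped end conditions give two more equations: 2h_0·m_0 + h_0·m_1 = 6(Δ_0 - p'(0)) = 18 and h_1·m_1 + 2h_1·m_2 = 6(p'(2) - Δ_1) = -42.
Solving the tridiagonal system: m_0 = 3, m_1 = 12, m_2 = -27.
On [1, 2], p'(x) = b_1 + 2c_1·(x - 1) + 3d_1·(x - 1)² with b_1 = Δ_1 - h_1(2m_1 + m_2)/6 = 9/2, c_1 = m_1/2 = 6, d_1 = (m_2 - m_1)/(6h_1) = -13/2. So p'(1) = 9/2.

4.5000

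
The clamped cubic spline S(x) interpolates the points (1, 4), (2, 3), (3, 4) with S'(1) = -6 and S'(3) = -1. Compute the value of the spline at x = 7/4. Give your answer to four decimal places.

Write m_i for S''(x_i). With h_i = 1, 1 and divided differences Δ_i = -1, 1, the continuity of S' gives the tridiagonal system
  1·m_0 + 4·m_1 + 1·m_2 = 6(Δ_1 - Δ_0) = 12
Clamped end conditions give two more equations: 2h_0·m_0 + h_0·m_1 = 6(Δ_0 - S'(1)) = 30 and h_1·m_1 + 2h_1·m_2 = 6(S'(3) - Δ_1) = -12.
Solving the tridiagonal system: m_0 = 29/2, m_1 = 1, m_2 = -13/2.
On [1, 2], S(x) = 4 - 6·(x - 1) + 29/4·(x - 1)² - 9/4·(x - 1)³.
With (x - 1) = 3/4: S(7/4) = 673/256.

2.6289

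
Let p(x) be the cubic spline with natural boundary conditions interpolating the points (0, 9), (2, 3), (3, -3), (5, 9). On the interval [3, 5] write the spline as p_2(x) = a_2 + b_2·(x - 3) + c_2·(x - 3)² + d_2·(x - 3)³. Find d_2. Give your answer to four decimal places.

Put σ_i = p'' at the i-th knot. Here h = (2, 1, 2) and Δ = (-3, -6, 6), so the interior equations h_(i-1)·σ_(i-1) + 2(h_(i-1)+h_i)·σ_i + h_i·σ_(i+1) = 6(Δ_i − Δ_(i-1)) read
  2·σ_0 + 6·σ_1 + 1·σ_2 = 6(Δ_1 - Δ_0) = -18
  1·σ_1 + 6·σ_2 + 2·σ_3 = 6(Δ_2 - Δ_1) = 72
Natural end conditions: σ_0 = σ_3 = 0.
Hence σ_0 = 0, σ_1 = -36/7, σ_2 = 90/7, σ_3 = 0.
On [3, 5], with p_2(x) = a_2 + b_2·(x - 3) + c_2·(x - 3)² + d_2·(x - 3)³: c_2 = σ_2/2 = 45/7, d_2 = (σ_3 - σ_2)/(6h_2) = -15/14, b_2 = Δ_2 - h_2(2σ_2 + σ_3)/6 = -18/7.

-1.0714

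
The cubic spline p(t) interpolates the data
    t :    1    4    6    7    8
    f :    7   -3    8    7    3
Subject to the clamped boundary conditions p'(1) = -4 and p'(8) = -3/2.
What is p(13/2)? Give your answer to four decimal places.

Let σ_i = p''(x_i). Step sizes h_i = 3, 2, 1, 1; slopes of the chords Δ_i = (y_(i+1) - y_i)/h_i = -10/3, 11/2, -1, -4.
  3·σ_0 + 10·σ_1 + 2·σ_2 = 6(Δ_1 - Δ_0) = 53
  2·σ_1 + 6·σ_2 + 1·σ_3 = 6(Δ_2 - Δ_1) = -39
  1·σ_2 + 4·σ_3 + 1·σ_4 = 6(Δ_3 - Δ_2) = -18
Clamped end conditions give two more equations: 2h_0·σ_0 + h_0·σ_1 = 6(Δ_0 - p'(1)) = 4 and h_3·σ_3 + 2h_3·σ_4 = 6(p'(8) - Δ_3) = 15.
Forward elimination and back-substitution give σ_0 = -517/156, σ_1 = 207/26, σ_2 = -867/104, σ_3 = -255/52, σ_4 = 1035/104.
On [6, 7], p(t) = 8 + 135/52·(t - 6) - 867/208·(t - 6)² + 119/208·(t - 6)³.
With (t - 6) = 1/2: p(13/2) = 13857/1664.

8.3275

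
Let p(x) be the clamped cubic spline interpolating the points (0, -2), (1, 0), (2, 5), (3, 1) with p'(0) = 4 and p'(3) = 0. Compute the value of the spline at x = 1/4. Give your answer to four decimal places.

Write σ_i for p''(x_i). With h_i = 1, 1, 1 and divided differences Δ_i = 2, 5, -4, the continuity of p' gives the tridiagonal system
  1·σ_0 + 4·σ_1 + 1·σ_2 = 6(Δ_1 - Δ_0) = 18
  1·σ_1 + 4·σ_2 + 1·σ_3 = 6(Δ_2 - Δ_1) = -54
Clamped end conditions give two more equations: 2h_0·σ_0 + h_0·σ_1 = 6(Δ_0 - p'(0)) = -12 and h_2·σ_2 + 2h_2·σ_3 = 6(p'(3) - Δ_2) = 24.
Hence σ_0 = -38/3, σ_1 = 40/3, σ_2 = -68/3, σ_3 = 70/3.
On [0, 1], p(x) = -2 + 4·x - 19/3·x² + 13/3·x³.
With x = 1/4: p(1/4) = -85/64.

-1.3281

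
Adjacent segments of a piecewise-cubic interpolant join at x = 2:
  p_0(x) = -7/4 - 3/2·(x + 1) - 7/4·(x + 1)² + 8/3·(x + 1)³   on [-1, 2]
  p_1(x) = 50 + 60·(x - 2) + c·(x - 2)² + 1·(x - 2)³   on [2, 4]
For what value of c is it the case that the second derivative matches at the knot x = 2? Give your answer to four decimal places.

22.2500

p_0''(x) = -7/2 + 16·(x + 1), so p_0''(2) = 89/2. On the right, p_1''(2) = 2c, so c = 89/4.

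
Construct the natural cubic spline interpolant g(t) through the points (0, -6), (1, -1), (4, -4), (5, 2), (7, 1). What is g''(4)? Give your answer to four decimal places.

9.2422

With σ_i denoting the second derivative at x_i, h_i = 1, 3, 1, 2, and Δ_i = (y_(i+1) − y_i)/h_i = 5, -1, 6, -1/2:
  1·σ_0 + 8·σ_1 + 3·σ_2 = 6(Δ_1 - Δ_0) = -36
  3·σ_1 + 8·σ_2 + 1·σ_3 = 6(Δ_2 - Δ_1) = 42
  1·σ_2 + 6·σ_3 + 2·σ_4 = 6(Δ_3 - Δ_2) = -39
Natural end conditions: σ_0 = σ_4 = 0.
Solving the tridiagonal system: σ_0 = 0, σ_1 = -2565/322, σ_2 = 1488/161, σ_3 = -2589/322, σ_4 = 0.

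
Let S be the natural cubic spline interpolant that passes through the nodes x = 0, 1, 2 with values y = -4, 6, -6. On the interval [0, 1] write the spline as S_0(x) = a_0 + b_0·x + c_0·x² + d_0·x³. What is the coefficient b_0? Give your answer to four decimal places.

15.5000

Let m_i = S''(x_i). Step sizes h_i = 1, 1; slopes of the chords Δ_i = (y_(i+1) - y_i)/h_i = 10, -12.
  1·m_0 + 4·m_1 + 1·m_2 = 6(Δ_1 - Δ_0) = -132
Natural end conditions: m_0 = m_2 = 0.
Solving: m_0 = 0, m_1 = -33, m_2 = 0.
On [0, 1], with S_0(x) = a_0 + b_0·x + c_0·x² + d_0·x³: c_0 = m_0/2 = 0, d_0 = (m_1 - m_0)/(6h_0) = -11/2, b_0 = Δ_0 - h_0(2m_0 + m_1)/6 = 31/2.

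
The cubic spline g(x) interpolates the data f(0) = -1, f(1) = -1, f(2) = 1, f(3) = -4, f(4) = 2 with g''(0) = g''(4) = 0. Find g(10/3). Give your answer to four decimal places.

With M_i denoting the second derivative at x_i, h_i = 1, 1, 1, 1, and Δ_i = (y_(i+1) − y_i)/h_i = 0, 2, -5, 6:
  1·M_0 + 4·M_1 + 1·M_2 = 6(Δ_1 - Δ_0) = 12
  1·M_1 + 4·M_2 + 1·M_3 = 6(Δ_2 - Δ_1) = -42
  1·M_2 + 4·M_3 + 1·M_4 = 6(Δ_3 - Δ_2) = 66
Natural end conditions: M_0 = M_4 = 0.
Solving: M_0 = 0, M_1 = 207/28, M_2 = -123/7, M_3 = 585/28, M_4 = 0.
On [3, 4], g(x) = -4 - 27/28·(x - 3) + 585/56·(x - 3)² - 195/56·(x - 3)³.
With (x - 3) = 1/3: g(10/3) = -829/252.

-3.2897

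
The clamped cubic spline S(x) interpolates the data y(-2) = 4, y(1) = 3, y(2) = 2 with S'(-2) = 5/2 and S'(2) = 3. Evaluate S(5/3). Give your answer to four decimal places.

With M_i denoting the second derivative at x_i, h_i = 3, 1, and Δ_i = (y_(i+1) − y_i)/h_i = -1/3, -1:
  3·M_0 + 8·M_1 + 1·M_2 = 6(Δ_1 - Δ_0) = -4
Clamped end conditions give two more equations: 2h_0·M_0 + h_0·M_1 = 6(Δ_0 - S'(-2)) = -17 and h_1·M_1 + 2h_1·M_2 = 6(S'(2) - Δ_1) = 24.
Forward elimination and back-substitution give M_0 = -53/24, M_1 = -5/4, M_2 = 101/8.
On [1, 2], S(x) = 3 - 43/16·(x - 1) - 5/8·(x - 1)² + 37/16·(x - 1)³.
With (x - 1) = 2/3: S(5/3) = 349/216.

1.6157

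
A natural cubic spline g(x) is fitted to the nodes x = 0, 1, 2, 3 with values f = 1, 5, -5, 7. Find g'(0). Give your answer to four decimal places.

9.2000

Put M_i = g'' at the i-th knot. Here h = (1, 1, 1) and Δ = (4, -10, 12), so the interior equations h_(i-1)·M_(i-1) + 2(h_(i-1)+h_i)·M_i + h_i·M_(i+1) = 6(Δ_i − Δ_(i-1)) read
  1·M_0 + 4·M_1 + 1·M_2 = 6(Δ_1 - Δ_0) = -84
  1·M_1 + 4·M_2 + 1·M_3 = 6(Δ_2 - Δ_1) = 132
Natural end conditions: M_0 = M_3 = 0.
Solving the tridiagonal system: M_0 = 0, M_1 = -156/5, M_2 = 204/5, M_3 = 0.
On [0, 1], g'(x) = b_0 + 2c_0·x + 3d_0·x² with b_0 = Δ_0 - h_0(2M_0 + M_1)/6 = 46/5, c_0 = M_0/2 = 0, d_0 = (M_1 - M_0)/(6h_0) = -26/5. So g'(0) = 46/5.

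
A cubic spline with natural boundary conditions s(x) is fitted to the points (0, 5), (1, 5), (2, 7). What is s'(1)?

1

Write M_i for s''(x_i). With h_i = 1, 1 and divided differences Δ_i = 0, 2, the continuity of s' gives the tridiagonal system
  1·M_0 + 4·M_1 + 1·M_2 = 6(Δ_1 - Δ_0) = 12
Natural end conditions: M_0 = M_2 = 0.
Solving the tridiagonal system: M_0 = 0, M_1 = 3, M_2 = 0.
On [1, 2], s'(x) = b_1 + 2c_1·(x - 1) + 3d_1·(x - 1)² with b_1 = Δ_1 - h_1(2M_1 + M_2)/6 = 1, c_1 = M_1/2 = 3/2, d_1 = (M_2 - M_1)/(6h_1) = -1/2. So s'(1) = 1.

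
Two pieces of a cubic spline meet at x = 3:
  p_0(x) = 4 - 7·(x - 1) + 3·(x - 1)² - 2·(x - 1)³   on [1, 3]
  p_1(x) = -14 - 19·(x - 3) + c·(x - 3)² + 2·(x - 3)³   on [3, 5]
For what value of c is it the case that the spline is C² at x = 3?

p_0''(x) = 6 - 12·(x - 1), so p_0''(3) = -18. On the right, p_1''(3) = 2c, so c = -9.

-9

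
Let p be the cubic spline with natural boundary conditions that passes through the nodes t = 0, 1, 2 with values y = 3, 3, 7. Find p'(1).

2

With M_i denoting the second derivative at x_i, h_i = 1, 1, and Δ_i = (y_(i+1) − y_i)/h_i = 0, 4:
  1·M_0 + 4·M_1 + 1·M_2 = 6(Δ_1 - Δ_0) = 24
Natural end conditions: M_0 = M_2 = 0.
Solving the tridiagonal system: M_0 = 0, M_1 = 6, M_2 = 0.
On [1, 2], p'(t) = b_1 + 2c_1·(t - 1) + 3d_1·(t - 1)² with b_1 = Δ_1 - h_1(2M_1 + M_2)/6 = 2, c_1 = M_1/2 = 3, d_1 = (M_2 - M_1)/(6h_1) = -1. So p'(1) = 2.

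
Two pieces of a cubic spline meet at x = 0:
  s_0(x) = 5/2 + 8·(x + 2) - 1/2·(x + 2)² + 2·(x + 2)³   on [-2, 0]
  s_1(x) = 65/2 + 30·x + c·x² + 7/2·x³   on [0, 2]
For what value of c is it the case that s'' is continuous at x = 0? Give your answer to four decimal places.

s_0''(x) = -1 + 12·(x + 2), so s_0''(0) = 23. On the right, s_1''(0) = 2c, so c = 23/2.

11.5000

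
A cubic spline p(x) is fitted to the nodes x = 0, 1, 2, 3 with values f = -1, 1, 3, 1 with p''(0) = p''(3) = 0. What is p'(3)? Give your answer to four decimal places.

-3.0667

Let σ_i = p''(x_i). Step sizes h_i = 1, 1, 1; slopes of the chords Δ_i = (y_(i+1) - y_i)/h_i = 2, 2, -2.
  1·σ_0 + 4·σ_1 + 1·σ_2 = 6(Δ_1 - Δ_0) = 0
  1·σ_1 + 4·σ_2 + 1·σ_3 = 6(Δ_2 - Δ_1) = -24
Natural end conditions: σ_0 = σ_3 = 0.
Hence σ_0 = 0, σ_1 = 8/5, σ_2 = -32/5, σ_3 = 0.
On [2, 3], p'(x) = b_2 + 2c_2·(x - 2) + 3d_2·(x - 2)² with b_2 = Δ_2 - h_2(2σ_2 + σ_3)/6 = 2/15, c_2 = σ_2/2 = -16/5, d_2 = (σ_3 - σ_2)/(6h_2) = 16/15. So p'(3) = -46/15.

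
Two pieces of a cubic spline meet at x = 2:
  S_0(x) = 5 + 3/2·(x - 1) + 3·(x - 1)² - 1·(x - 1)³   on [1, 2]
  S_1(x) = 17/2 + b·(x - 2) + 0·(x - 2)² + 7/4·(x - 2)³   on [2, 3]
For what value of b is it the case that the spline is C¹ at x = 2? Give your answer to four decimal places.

4.5000

S_0'(x) = 3/2 + 6·(x - 1) - 3·(x - 1)², so S_0'(2) = 9/2. On the right, S_1'(2) = b, so b = 9/2.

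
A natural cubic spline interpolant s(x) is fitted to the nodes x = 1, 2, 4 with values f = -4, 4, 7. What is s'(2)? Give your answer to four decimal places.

With M_i denoting the second derivative at x_i, h_i = 1, 2, and Δ_i = (y_(i+1) − y_i)/h_i = 8, 3/2:
  1·M_0 + 6·M_1 + 2·M_2 = 6(Δ_1 - Δ_0) = -39
Natural end conditions: M_0 = M_2 = 0.
Solving the tridiagonal system: M_0 = 0, M_1 = -13/2, M_2 = 0.
On [2, 4], s'(x) = b_1 + 2c_1·(x - 2) + 3d_1·(x - 2)² with b_1 = Δ_1 - h_1(2M_1 + M_2)/6 = 35/6, c_1 = M_1/2 = -13/4, d_1 = (M_2 - M_1)/(6h_1) = 13/24. So s'(2) = 35/6.

5.8333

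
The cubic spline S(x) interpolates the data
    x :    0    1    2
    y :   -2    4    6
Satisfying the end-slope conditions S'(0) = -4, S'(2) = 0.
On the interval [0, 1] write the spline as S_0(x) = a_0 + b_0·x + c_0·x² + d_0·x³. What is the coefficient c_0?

Write M_i for S''(x_i). With h_i = 1, 1 and divided differences Δ_i = 6, 2, the continuity of S' gives the tridiagonal system
  1·M_0 + 4·M_1 + 1·M_2 = 6(Δ_1 - Δ_0) = -24
Clamped end conditions give two more equations: 2h_0·M_0 + h_0·M_1 = 6(Δ_0 - S'(0)) = 60 and h_1·M_1 + 2h_1·M_2 = 6(S'(2) - Δ_1) = -12.
Hence M_0 = 38, M_1 = -16, M_2 = 2.
On [0, 1], with S_0(x) = a_0 + b_0·x + c_0·x² + d_0·x³: c_0 = M_0/2 = 19, d_0 = (M_1 - M_0)/(6h_0) = -9, b_0 = Δ_0 - h_0(2M_0 + M_1)/6 = -4.

19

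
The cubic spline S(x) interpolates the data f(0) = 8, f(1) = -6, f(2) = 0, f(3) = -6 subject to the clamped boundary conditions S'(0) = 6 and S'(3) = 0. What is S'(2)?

Let σ_i = S''(x_i). Step sizes h_i = 1, 1, 1; slopes of the chords Δ_i = (y_(i+1) - y_i)/h_i = -14, 6, -6.
  1·σ_0 + 4·σ_1 + 1·σ_2 = 6(Δ_1 - Δ_0) = 120
  1·σ_1 + 4·σ_2 + 1·σ_3 = 6(Δ_2 - Δ_1) = -72
Clamped end conditions give two more equations: 2h_0·σ_0 + h_0·σ_1 = 6(Δ_0 - S'(0)) = -120 and h_2·σ_2 + 2h_2·σ_3 = 6(S'(3) - Δ_2) = 36.
Hence σ_0 = -92, σ_1 = 64, σ_2 = -44, σ_3 = 40.
On [2, 3], S'(x) = b_2 + 2c_2·(x - 2) + 3d_2·(x - 2)² with b_2 = Δ_2 - h_2(2σ_2 + σ_3)/6 = 2, c_2 = σ_2/2 = -22, d_2 = (σ_3 - σ_2)/(6h_2) = 14. So S'(2) = 2.

2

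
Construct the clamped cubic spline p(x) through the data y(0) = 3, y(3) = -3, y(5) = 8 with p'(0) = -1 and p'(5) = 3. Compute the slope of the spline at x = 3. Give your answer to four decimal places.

Let m_i = p''(x_i). Step sizes h_i = 3, 2; slopes of the chords Δ_i = (y_(i+1) - y_i)/h_i = -2, 11/2.
  3·m_0 + 10·m_1 + 2·m_2 = 6(Δ_1 - Δ_0) = 45
Clamped end conditions give two more equations: 2h_0·m_0 + h_0·m_1 = 6(Δ_0 - p'(0)) = -6 and h_1·m_1 + 2h_1·m_2 = 6(p'(5) - Δ_1) = -15.
Hence m_0 = -47/10, m_1 = 37/5, m_2 = -149/20.
On [3, 5], p'(x) = b_1 + 2c_1·(x - 3) + 3d_1·(x - 3)² with b_1 = Δ_1 - h_1(2m_1 + m_2)/6 = 61/20, c_1 = m_1/2 = 37/10, d_1 = (m_2 - m_1)/(6h_1) = -99/80. So p'(3) = 61/20.

3.0500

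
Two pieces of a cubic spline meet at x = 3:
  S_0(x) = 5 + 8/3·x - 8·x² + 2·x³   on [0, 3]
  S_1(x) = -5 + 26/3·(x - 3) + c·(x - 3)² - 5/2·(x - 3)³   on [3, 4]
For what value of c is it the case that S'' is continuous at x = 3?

S_0''(x) = -16 + 12·x, so S_0''(3) = 20. On the right, S_1''(3) = 2c, so c = 10.

10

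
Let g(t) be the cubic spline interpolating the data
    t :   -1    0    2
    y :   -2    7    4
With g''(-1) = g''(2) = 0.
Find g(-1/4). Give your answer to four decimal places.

Let M_i = g''(x_i). Step sizes h_i = 1, 2; slopes of the chords Δ_i = (y_(i+1) - y_i)/h_i = 9, -3/2.
  1·M_0 + 6·M_1 + 2·M_2 = 6(Δ_1 - Δ_0) = -63
Natural end conditions: M_0 = M_2 = 0.
Forward elimination and back-substitution give M_0 = 0, M_1 = -21/2, M_2 = 0.
On [-1, 0], g(t) = -2 + 43/4·(t + 1) + 0·(t + 1)² - 7/4·(t + 1)³.
With (t + 1) = 3/4: g(-1/4) = 1363/256.

5.3242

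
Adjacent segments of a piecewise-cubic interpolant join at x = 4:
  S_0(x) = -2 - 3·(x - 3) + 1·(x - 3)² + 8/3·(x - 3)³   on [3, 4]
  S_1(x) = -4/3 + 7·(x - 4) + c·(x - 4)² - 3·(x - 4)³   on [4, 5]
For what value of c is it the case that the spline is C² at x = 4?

9

S_0''(x) = 2 + 16·(x - 3), so S_0''(4) = 18. On the right, S_1''(4) = 2c, so c = 9.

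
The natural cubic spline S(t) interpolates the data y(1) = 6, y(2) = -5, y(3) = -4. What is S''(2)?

Write σ_i for S''(x_i). With h_i = 1, 1 and divided differences Δ_i = -11, 1, the continuity of S' gives the tridiagonal system
  1·σ_0 + 4·σ_1 + 1·σ_2 = 6(Δ_1 - Δ_0) = 72
Natural end conditions: σ_0 = σ_2 = 0.
Hence σ_0 = 0, σ_1 = 18, σ_2 = 0.

18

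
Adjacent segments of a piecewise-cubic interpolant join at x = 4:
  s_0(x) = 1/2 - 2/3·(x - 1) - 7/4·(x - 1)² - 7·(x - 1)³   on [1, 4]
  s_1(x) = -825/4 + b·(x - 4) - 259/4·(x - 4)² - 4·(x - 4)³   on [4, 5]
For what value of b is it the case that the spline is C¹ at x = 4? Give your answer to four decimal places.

-200.1667

s_0'(x) = -2/3 - 7/2·(x - 1) - 21·(x - 1)², so s_0'(4) = -1201/6. On the right, s_1'(4) = b, so b = -1201/6.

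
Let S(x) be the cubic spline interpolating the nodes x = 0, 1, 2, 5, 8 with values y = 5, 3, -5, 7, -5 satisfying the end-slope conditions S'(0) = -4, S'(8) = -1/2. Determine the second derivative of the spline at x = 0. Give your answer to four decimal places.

14.0982

Write m_i for S''(x_i). With h_i = 1, 1, 3, 3 and divided differences Δ_i = -2, -8, 4, -4, the continuity of S' gives the tridiagonal system
  1·m_0 + 4·m_1 + 1·m_2 = 6(Δ_1 - Δ_0) = -36
  1·m_1 + 8·m_2 + 3·m_3 = 6(Δ_2 - Δ_1) = 72
  3·m_2 + 12·m_3 + 3·m_4 = 6(Δ_3 - Δ_2) = -48
Clamped end conditions give two more equations: 2h_0·m_0 + h_0·m_1 = 6(Δ_0 - S'(0)) = 12 and h_3·m_3 + 2h_3·m_4 = 6(S'(8) - Δ_3) = 21.
Forward elimination and back-substitution give m_0 = 1579/112, m_1 = -907/56, m_2 = 235/16, m_3 = -547/56, m_4 = 939/112.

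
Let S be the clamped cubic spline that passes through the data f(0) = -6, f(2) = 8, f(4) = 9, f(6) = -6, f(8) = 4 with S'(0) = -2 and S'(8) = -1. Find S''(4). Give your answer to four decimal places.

-8.1250

With M_i denoting the second derivative at x_i, h_i = 2, 2, 2, 2, and Δ_i = (y_(i+1) − y_i)/h_i = 7, 1/2, -15/2, 5:
  2·M_0 + 8·M_1 + 2·M_2 = 6(Δ_1 - Δ_0) = -39
  2·M_1 + 8·M_2 + 2·M_3 = 6(Δ_2 - Δ_1) = -48
  2·M_2 + 8·M_3 + 2·M_4 = 6(Δ_3 - Δ_2) = 75
Clamped end conditions give two more equations: 2h_0·M_0 + h_0·M_1 = 6(Δ_0 - S'(0)) = 54 and h_3·M_3 + 2h_3·M_4 = 6(S'(8) - Δ_3) = -36.
Solving: M_0 = 955/56, M_1 = -199/28, M_2 = -65/8, M_3 = 437/28, M_4 = -941/56.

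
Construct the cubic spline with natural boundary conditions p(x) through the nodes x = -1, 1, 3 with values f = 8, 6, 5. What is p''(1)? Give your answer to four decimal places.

With σ_i denoting the second derivative at x_i, h_i = 2, 2, and Δ_i = (y_(i+1) − y_i)/h_i = -1, -1/2:
  2·σ_0 + 8·σ_1 + 2·σ_2 = 6(Δ_1 - Δ_0) = 3
Natural end conditions: σ_0 = σ_2 = 0.
Solving the tridiagonal system: σ_0 = 0, σ_1 = 3/8, σ_2 = 0.

0.3750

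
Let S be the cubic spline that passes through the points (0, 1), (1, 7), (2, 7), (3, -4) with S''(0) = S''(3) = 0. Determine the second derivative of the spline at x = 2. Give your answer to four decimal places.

-15.2000

With M_i denoting the second derivative at x_i, h_i = 1, 1, 1, and Δ_i = (y_(i+1) − y_i)/h_i = 6, 0, -11:
  1·M_0 + 4·M_1 + 1·M_2 = 6(Δ_1 - Δ_0) = -36
  1·M_1 + 4·M_2 + 1·M_3 = 6(Δ_2 - Δ_1) = -66
Natural end conditions: M_0 = M_3 = 0.
Hence M_0 = 0, M_1 = -26/5, M_2 = -76/5, M_3 = 0.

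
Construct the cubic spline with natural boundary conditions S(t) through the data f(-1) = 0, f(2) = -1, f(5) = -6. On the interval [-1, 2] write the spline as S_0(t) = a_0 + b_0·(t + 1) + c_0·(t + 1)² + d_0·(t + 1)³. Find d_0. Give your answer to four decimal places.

-0.0370

Let m_i = S''(x_i). Step sizes h_i = 3, 3; slopes of the chords Δ_i = (y_(i+1) - y_i)/h_i = -1/3, -5/3.
  3·m_0 + 12·m_1 + 3·m_2 = 6(Δ_1 - Δ_0) = -8
Natural end conditions: m_0 = m_2 = 0.
Hence m_0 = 0, m_1 = -2/3, m_2 = 0.
On [-1, 2], with S_0(t) = a_0 + b_0·(t + 1) + c_0·(t + 1)² + d_0·(t + 1)³: c_0 = m_0/2 = 0, d_0 = (m_1 - m_0)/(6h_0) = -1/27, b_0 = Δ_0 - h_0(2m_0 + m_1)/6 = 0.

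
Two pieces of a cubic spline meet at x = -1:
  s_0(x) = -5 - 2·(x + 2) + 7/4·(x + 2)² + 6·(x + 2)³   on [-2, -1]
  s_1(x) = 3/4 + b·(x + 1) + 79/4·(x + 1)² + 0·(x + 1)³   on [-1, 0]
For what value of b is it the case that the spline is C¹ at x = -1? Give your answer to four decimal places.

s_0'(x) = -2 + 7/2·(x + 2) + 18·(x + 2)², so s_0'(-1) = 39/2. On the right, s_1'(-1) = b, so b = 39/2.

19.5000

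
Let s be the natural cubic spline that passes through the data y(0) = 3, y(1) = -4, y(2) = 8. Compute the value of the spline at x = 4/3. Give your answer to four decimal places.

Write m_i for s''(x_i). With h_i = 1, 1 and divided differences Δ_i = -7, 12, the continuity of s' gives the tridiagonal system
  1·m_0 + 4·m_1 + 1·m_2 = 6(Δ_1 - Δ_0) = 114
Natural end conditions: m_0 = m_2 = 0.
Solving: m_0 = 0, m_1 = 57/2, m_2 = 0.
On [1, 2], s(x) = -4 + 5/2·(x - 1) + 57/4·(x - 1)² - 19/4·(x - 1)³.
With (x - 1) = 1/3: s(4/3) = -95/54.

-1.7593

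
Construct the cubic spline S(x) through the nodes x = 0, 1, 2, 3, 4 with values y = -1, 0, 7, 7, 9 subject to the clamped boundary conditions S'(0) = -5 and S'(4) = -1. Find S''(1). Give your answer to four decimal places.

Let M_i = S''(x_i). Step sizes h_i = 1, 1, 1, 1; slopes of the chords Δ_i = (y_(i+1) - y_i)/h_i = 1, 7, 0, 2.
  1·M_0 + 4·M_1 + 1·M_2 = 6(Δ_1 - Δ_0) = 36
  1·M_1 + 4·M_2 + 1·M_3 = 6(Δ_2 - Δ_1) = -42
  1·M_2 + 4·M_3 + 1·M_4 = 6(Δ_3 - Δ_2) = 12
Clamped end conditions give two more equations: 2h_0·M_0 + h_0·M_1 = 6(Δ_0 - S'(0)) = 36 and h_3·M_3 + 2h_3·M_4 = 6(S'(4) - Δ_3) = -18.
Solving the tridiagonal system: M_0 = 185/14, M_1 = 67/7, M_2 = -31/2, M_3 = 73/7, M_4 = -199/14.

9.5714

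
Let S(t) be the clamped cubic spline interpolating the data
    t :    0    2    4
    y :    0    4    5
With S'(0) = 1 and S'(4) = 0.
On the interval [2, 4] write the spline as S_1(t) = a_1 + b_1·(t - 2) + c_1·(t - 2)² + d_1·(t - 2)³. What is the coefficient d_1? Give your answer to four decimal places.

0.1563

Let M_i = S''(x_i). Step sizes h_i = 2, 2; slopes of the chords Δ_i = (y_(i+1) - y_i)/h_i = 2, 1/2.
  2·M_0 + 8·M_1 + 2·M_2 = 6(Δ_1 - Δ_0) = -9
Clamped end conditions give two more equations: 2h_0·M_0 + h_0·M_1 = 6(Δ_0 - S'(0)) = 6 and h_1·M_1 + 2h_1·M_2 = 6(S'(4) - Δ_1) = -3.
Hence M_0 = 19/8, M_1 = -7/4, M_2 = 1/8.
On [2, 4], with S_1(t) = a_1 + b_1·(t - 2) + c_1·(t - 2)² + d_1·(t - 2)³: c_1 = M_1/2 = -7/8, d_1 = (M_2 - M_1)/(6h_1) = 5/32, b_1 = Δ_1 - h_1(2M_1 + M_2)/6 = 13/8.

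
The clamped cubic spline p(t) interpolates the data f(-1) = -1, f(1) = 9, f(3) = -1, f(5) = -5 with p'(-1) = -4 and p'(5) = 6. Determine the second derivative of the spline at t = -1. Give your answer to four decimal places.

20.1333

With M_i denoting the second derivative at x_i, h_i = 2, 2, 2, and Δ_i = (y_(i+1) − y_i)/h_i = 5, -5, -2:
  2·M_0 + 8·M_1 + 2·M_2 = 6(Δ_1 - Δ_0) = -60
  2·M_1 + 8·M_2 + 2·M_3 = 6(Δ_2 - Δ_1) = 18
Clamped end conditions give two more equations: 2h_0·M_0 + h_0·M_1 = 6(Δ_0 - p'(-1)) = 54 and h_2·M_2 + 2h_2·M_3 = 6(p'(5) - Δ_2) = 48.
Forward elimination and back-substitution give M_0 = 302/15, M_1 = -199/15, M_2 = 44/15, M_3 = 158/15.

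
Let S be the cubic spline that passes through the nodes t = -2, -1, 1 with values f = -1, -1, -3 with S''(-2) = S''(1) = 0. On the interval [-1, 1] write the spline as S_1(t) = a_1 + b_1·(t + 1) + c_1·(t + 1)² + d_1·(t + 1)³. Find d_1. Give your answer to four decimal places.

With m_i denoting the second derivative at x_i, h_i = 1, 2, and Δ_i = (y_(i+1) − y_i)/h_i = 0, -1:
  1·m_0 + 6·m_1 + 2·m_2 = 6(Δ_1 - Δ_0) = -6
Natural end conditions: m_0 = m_2 = 0.
Solving the tridiagonal system: m_0 = 0, m_1 = -1, m_2 = 0.
On [-1, 1], with S_1(t) = a_1 + b_1·(t + 1) + c_1·(t + 1)² + d_1·(t + 1)³: c_1 = m_1/2 = -1/2, d_1 = (m_2 - m_1)/(6h_1) = 1/12, b_1 = Δ_1 - h_1(2m_1 + m_2)/6 = -1/3.

0.0833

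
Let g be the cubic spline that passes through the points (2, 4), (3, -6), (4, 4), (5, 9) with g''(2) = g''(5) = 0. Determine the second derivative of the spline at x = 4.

Let M_i = g''(x_i). Step sizes h_i = 1, 1, 1; slopes of the chords Δ_i = (y_(i+1) - y_i)/h_i = -10, 10, 5.
  1·M_0 + 4·M_1 + 1·M_2 = 6(Δ_1 - Δ_0) = 120
  1·M_1 + 4·M_2 + 1·M_3 = 6(Δ_2 - Δ_1) = -30
Natural end conditions: M_0 = M_3 = 0.
Solving: M_0 = 0, M_1 = 34, M_2 = -16, M_3 = 0.

-16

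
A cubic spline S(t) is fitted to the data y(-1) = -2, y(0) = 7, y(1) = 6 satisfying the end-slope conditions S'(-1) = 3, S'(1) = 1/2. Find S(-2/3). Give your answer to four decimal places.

0.3981

Write σ_i for S''(x_i). With h_i = 1, 1 and divided differences Δ_i = 9, -1, the continuity of S' gives the tridiagonal system
  1·σ_0 + 4·σ_1 + 1·σ_2 = 6(Δ_1 - Δ_0) = -60
Clamped end conditions give two more equations: 2h_0·σ_0 + h_0·σ_1 = 6(Δ_0 - S'(-1)) = 36 and h_1·σ_1 + 2h_1·σ_2 = 6(S'(1) - Δ_1) = 9.
Forward elimination and back-substitution give σ_0 = 127/4, σ_1 = -55/2, σ_2 = 73/4.
On [-1, 0], S(t) = -2 + 3·(t + 1) + 127/8·(t + 1)² - 79/8·(t + 1)³.
With (t + 1) = 1/3: S(-2/3) = 43/108.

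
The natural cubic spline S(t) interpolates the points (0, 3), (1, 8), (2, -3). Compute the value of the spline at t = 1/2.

7

Let M_i = S''(x_i). Step sizes h_i = 1, 1; slopes of the chords Δ_i = (y_(i+1) - y_i)/h_i = 5, -11.
  1·M_0 + 4·M_1 + 1·M_2 = 6(Δ_1 - Δ_0) = -96
Natural end conditions: M_0 = M_2 = 0.
Solving the tridiagonal system: M_0 = 0, M_1 = -24, M_2 = 0.
On [0, 1], S(t) = 3 + 9·t + 0·t² - 4·t³.
With t = 1/2: S(1/2) = 7.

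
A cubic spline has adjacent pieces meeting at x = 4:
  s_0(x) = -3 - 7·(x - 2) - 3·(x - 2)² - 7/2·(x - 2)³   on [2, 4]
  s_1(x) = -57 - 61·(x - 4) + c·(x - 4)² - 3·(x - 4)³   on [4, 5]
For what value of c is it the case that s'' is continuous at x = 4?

s_0''(x) = -6 - 21·(x - 2), so s_0''(4) = -48. On the right, s_1''(4) = 2c, so c = -24.

-24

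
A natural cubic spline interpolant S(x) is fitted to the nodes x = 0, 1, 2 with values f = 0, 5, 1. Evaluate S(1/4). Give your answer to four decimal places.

With M_i denoting the second derivative at x_i, h_i = 1, 1, and Δ_i = (y_(i+1) − y_i)/h_i = 5, -4:
  1·M_0 + 4·M_1 + 1·M_2 = 6(Δ_1 - Δ_0) = -54
Natural end conditions: M_0 = M_2 = 0.
Solving the tridiagonal system: M_0 = 0, M_1 = -27/2, M_2 = 0.
On [0, 1], S(x) = 0 + 29/4·x + 0·x² - 9/4·x³.
With x = 1/4: S(1/4) = 455/256.

1.7773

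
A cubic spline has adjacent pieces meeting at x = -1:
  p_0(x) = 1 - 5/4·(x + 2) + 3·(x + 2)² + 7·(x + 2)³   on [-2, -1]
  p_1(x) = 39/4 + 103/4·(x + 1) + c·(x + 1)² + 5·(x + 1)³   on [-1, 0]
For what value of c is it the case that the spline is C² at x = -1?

p_0''(x) = 6 + 42·(x + 2), so p_0''(-1) = 48. On the right, p_1''(-1) = 2c, so c = 24.

24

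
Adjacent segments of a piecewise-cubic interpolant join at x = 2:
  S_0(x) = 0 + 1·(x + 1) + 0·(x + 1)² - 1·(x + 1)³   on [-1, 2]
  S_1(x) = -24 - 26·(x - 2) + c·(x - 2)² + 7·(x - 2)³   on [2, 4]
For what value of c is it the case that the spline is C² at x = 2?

S_0''(x) = 0 - 6·(x + 1), so S_0''(2) = -18. On the right, S_1''(2) = 2c, so c = -9.

-9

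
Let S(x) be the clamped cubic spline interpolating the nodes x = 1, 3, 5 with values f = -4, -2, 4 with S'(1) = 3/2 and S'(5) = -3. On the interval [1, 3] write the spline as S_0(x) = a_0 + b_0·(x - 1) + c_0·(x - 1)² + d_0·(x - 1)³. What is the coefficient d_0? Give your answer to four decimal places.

Put M_i = S'' at the i-th knot. Here h = (2, 2) and Δ = (1, 3), so the interior equations h_(i-1)·M_(i-1) + 2(h_(i-1)+h_i)·M_i + h_i·M_(i+1) = 6(Δ_i − Δ_(i-1)) read
  2·M_0 + 8·M_1 + 2·M_2 = 6(Δ_1 - Δ_0) = 12
Clamped end conditions give two more equations: 2h_0·M_0 + h_0·M_1 = 6(Δ_0 - S'(1)) = -3 and h_1·M_1 + 2h_1·M_2 = 6(S'(5) - Δ_1) = -36.
Solving the tridiagonal system: M_0 = -27/8, M_1 = 21/4, M_2 = -93/8.
On [1, 3], with S_0(x) = a_0 + b_0·(x - 1) + c_0·(x - 1)² + d_0·(x - 1)³: c_0 = M_0/2 = -27/16, d_0 = (M_1 - M_0)/(6h_0) = 23/32, b_0 = Δ_0 - h_0(2M_0 + M_1)/6 = 3/2.

0.7188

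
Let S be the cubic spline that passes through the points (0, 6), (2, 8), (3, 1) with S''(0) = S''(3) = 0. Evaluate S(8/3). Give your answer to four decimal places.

3.7284

Let σ_i = S''(x_i). Step sizes h_i = 2, 1; slopes of the chords Δ_i = (y_(i+1) - y_i)/h_i = 1, -7.
  2·σ_0 + 6·σ_1 + 1·σ_2 = 6(Δ_1 - Δ_0) = -48
Natural end conditions: σ_0 = σ_2 = 0.
Hence σ_0 = 0, σ_1 = -8, σ_2 = 0.
On [2, 3], S(t) = 8 - 13/3·(t - 2) - 4·(t - 2)² + 4/3·(t - 2)³.
With (t - 2) = 2/3: S(8/3) = 302/81.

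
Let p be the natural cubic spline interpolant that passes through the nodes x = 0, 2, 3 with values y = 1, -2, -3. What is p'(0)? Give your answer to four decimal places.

-1.6667

Let M_i = p''(x_i). Step sizes h_i = 2, 1; slopes of the chords Δ_i = (y_(i+1) - y_i)/h_i = -3/2, -1.
  2·M_0 + 6·M_1 + 1·M_2 = 6(Δ_1 - Δ_0) = 3
Natural end conditions: M_0 = M_2 = 0.
Hence M_0 = 0, M_1 = 1/2, M_2 = 0.
On [0, 2], p'(x) = b_0 + 2c_0·x + 3d_0·x² with b_0 = Δ_0 - h_0(2M_0 + M_1)/6 = -5/3, c_0 = M_0/2 = 0, d_0 = (M_1 - M_0)/(6h_0) = 1/24. So p'(0) = -5/3.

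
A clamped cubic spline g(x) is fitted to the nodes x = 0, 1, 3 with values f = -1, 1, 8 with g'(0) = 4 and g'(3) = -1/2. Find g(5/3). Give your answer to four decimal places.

3.6296

Write σ_i for g''(x_i). With h_i = 1, 2 and divided differences Δ_i = 2, 7/2, the continuity of g' gives the tridiagonal system
  1·σ_0 + 6·σ_1 + 2·σ_2 = 6(Δ_1 - Δ_0) = 9
Clamped end conditions give two more equations: 2h_0·σ_0 + h_0·σ_1 = 6(Δ_0 - g'(0)) = -12 and h_1·σ_1 + 2h_1·σ_2 = 6(g'(3) - Δ_1) = -24.
Forward elimination and back-substitution give σ_0 = -9, σ_1 = 6, σ_2 = -9.
On [1, 3], g(x) = 1 + 5/2·(x - 1) + 3·(x - 1)² - 5/4·(x - 1)³.
With (x - 1) = 2/3: g(5/3) = 98/27.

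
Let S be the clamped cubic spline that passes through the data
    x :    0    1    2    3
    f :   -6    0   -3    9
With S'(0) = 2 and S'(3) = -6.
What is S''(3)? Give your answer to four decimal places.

With M_i denoting the second derivative at x_i, h_i = 1, 1, 1, and Δ_i = (y_(i+1) − y_i)/h_i = 6, -3, 12:
  1·M_0 + 4·M_1 + 1·M_2 = 6(Δ_1 - Δ_0) = -54
  1·M_1 + 4·M_2 + 1·M_3 = 6(Δ_2 - Δ_1) = 90
Clamped end conditions give two more equations: 2h_0·M_0 + h_0·M_1 = 6(Δ_0 - S'(0)) = 24 and h_2·M_2 + 2h_2·M_3 = 6(S'(3) - Δ_2) = -108.
Solving: M_0 = 86/3, M_1 = -100/3, M_2 = 152/3, M_3 = -238/3.

-79.3333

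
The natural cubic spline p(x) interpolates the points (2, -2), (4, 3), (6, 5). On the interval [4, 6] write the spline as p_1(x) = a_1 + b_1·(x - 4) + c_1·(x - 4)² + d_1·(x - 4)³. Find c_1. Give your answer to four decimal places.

Write m_i for p''(x_i). With h_i = 2, 2 and divided differences Δ_i = 5/2, 1, the continuity of p' gives the tridiagonal system
  2·m_0 + 8·m_1 + 2·m_2 = 6(Δ_1 - Δ_0) = -9
Natural end conditions: m_0 = m_2 = 0.
Forward elimination and back-substitution give m_0 = 0, m_1 = -9/8, m_2 = 0.
On [4, 6], with p_1(x) = a_1 + b_1·(x - 4) + c_1·(x - 4)² + d_1·(x - 4)³: c_1 = m_1/2 = -9/16, d_1 = (m_2 - m_1)/(6h_1) = 3/32, b_1 = Δ_1 - h_1(2m_1 + m_2)/6 = 7/4.

-0.5625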